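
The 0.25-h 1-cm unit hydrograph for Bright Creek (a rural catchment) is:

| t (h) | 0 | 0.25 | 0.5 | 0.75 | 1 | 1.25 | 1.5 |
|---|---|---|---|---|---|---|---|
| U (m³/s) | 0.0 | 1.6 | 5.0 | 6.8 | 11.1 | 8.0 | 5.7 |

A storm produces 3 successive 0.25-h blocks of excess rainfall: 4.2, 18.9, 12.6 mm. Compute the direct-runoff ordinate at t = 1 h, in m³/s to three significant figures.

Q ≈ 23.8 m³/s

By discrete convolution, Q_j = Σ (P_i / 10 mm) · U_{j−i}.
At t = 1 h (j=4): Q = (4.2/10)·11.1 + (18.9/10)·6.8 + (12.6/10)·5.0 = 23.8 m³/s.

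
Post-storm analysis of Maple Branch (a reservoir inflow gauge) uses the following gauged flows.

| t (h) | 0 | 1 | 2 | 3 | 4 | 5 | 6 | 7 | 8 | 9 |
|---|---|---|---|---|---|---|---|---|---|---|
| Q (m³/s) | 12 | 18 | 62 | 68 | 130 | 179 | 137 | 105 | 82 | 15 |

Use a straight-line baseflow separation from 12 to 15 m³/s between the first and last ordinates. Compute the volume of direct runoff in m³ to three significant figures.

Direct-runoff ordinates (Q − Q_b): 0.00, 5.67, 49.33, 55.00, 116.67, 165.33, 123.00, 90.67, 67.33, 0.00 m³/s.
ΣQ_DR = 673.0 m³/s.
With Δt = 1 h = 3600 s, V = ΣQ_DR · Δt = 673.0 × 3600 = 2.42 × 10^6 m³.

V ≈ 2.42 × 10^6 m³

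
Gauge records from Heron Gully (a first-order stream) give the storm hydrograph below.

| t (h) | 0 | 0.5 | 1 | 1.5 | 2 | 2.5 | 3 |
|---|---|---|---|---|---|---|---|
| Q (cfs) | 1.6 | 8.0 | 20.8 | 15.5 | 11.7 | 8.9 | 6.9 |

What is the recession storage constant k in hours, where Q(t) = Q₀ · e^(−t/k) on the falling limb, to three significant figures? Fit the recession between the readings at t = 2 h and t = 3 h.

k ≈ 1.89 h

On the falling limb, Q drops from 11.7 to 6.9 cfs between t = 2 h and t = 3 h (Δt = 1 h).
k = −Δt / ln(Q₂/Q₁) = −1 / ln(6.9/11.7) = 1.89 h.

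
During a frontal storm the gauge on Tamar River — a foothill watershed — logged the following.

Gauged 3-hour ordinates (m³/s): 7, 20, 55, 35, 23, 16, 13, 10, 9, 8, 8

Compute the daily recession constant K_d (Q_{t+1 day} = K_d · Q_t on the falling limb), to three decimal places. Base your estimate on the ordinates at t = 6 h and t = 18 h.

K_d ≈ 0.056

Between t = 6 h and t = 18 h the flow falls from 55 to 13 m³/s over 4×3 h = 12 h.
Per-interval ratio K = (13/55)^(1/4) = 0.6973; K_d = K^(24/3) = 0.056.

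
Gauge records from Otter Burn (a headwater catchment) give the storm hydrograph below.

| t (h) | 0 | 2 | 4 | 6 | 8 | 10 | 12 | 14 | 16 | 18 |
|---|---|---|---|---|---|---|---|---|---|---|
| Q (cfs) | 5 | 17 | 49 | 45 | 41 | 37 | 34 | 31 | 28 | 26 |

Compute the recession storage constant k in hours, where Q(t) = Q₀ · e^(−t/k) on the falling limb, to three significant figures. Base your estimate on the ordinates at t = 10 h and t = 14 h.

On the falling limb, Q drops from 37 to 31 cfs between t = 10 h and t = 14 h (Δt = 4 h).
k = −Δt / ln(Q₂/Q₁) = −4 / ln(31/37) = 22.6 h.

k ≈ 22.6 h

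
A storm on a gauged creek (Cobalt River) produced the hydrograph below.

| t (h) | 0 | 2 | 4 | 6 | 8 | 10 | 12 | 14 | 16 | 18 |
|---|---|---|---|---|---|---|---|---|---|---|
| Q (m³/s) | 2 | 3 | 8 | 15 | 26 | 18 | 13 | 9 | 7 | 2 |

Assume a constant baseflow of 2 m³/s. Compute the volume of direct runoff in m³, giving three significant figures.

V ≈ 5.98 × 10^5 m³

Direct-runoff ordinates (Q − Q_b): 0.0, 1.0, 6.0, 13.0, 24.0, 16.0, 11.0, 7.0, 5.0, 0.0 m³/s.
ΣQ_DR = 83.00 m³/s.
With Δt = 2 h = 7200 s, V = ΣQ_DR · Δt = 83.00 × 7200 = 5.98 × 10^5 m³.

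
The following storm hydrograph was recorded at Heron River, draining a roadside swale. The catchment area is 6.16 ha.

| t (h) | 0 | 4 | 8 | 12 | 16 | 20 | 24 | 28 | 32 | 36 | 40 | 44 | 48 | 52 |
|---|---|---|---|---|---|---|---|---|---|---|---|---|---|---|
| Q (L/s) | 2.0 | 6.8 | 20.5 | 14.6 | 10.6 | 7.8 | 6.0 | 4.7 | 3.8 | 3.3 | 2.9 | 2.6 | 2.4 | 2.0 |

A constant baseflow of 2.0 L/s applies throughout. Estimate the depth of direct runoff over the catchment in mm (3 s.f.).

d ≈ 14.5 mm

Direct runoff: 0.0, 4.8, 18.5, 12.6, 8.6, 5.8, 4.0, 2.7, 1.8, 1.3, 0.9, 0.6, 0.4, 0.0 L/s; ΣQ_DR = 62.00 L/s.
V = ΣQ_DR · Δt = 62.00 × 14400 s = 8.928 × 10^5 L.
Over A = 6.16 ha, depth = V / A = 14.5 mm.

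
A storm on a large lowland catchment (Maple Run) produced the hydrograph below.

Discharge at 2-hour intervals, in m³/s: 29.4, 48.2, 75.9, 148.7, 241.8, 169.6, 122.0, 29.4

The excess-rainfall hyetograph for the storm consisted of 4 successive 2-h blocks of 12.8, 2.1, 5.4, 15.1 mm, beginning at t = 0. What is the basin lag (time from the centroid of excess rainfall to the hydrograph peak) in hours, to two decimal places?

Centroid of excess rainfall: t_c = Σ P_i·t̄_i / ΣP_i = 4.2881 h (block centres at 1, 3, 5, 7 h).
Hydrograph peak occurs at t = 8 h, so basin lag t_L = 8 − 4.2881 = 3.71 h.

t_L ≈ 3.71 h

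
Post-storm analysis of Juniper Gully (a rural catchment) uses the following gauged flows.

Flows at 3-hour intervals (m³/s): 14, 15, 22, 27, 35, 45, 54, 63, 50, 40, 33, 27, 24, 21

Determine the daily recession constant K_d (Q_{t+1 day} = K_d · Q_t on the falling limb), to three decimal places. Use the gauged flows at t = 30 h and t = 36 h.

K_d ≈ 0.280

Between t = 30 h and t = 36 h the flow falls from 33 to 24 m³/s over 2×3 h = 6 h.
Per-interval ratio K = (24/33)^(1/2) = 0.8528; K_d = K^(24/3) = 0.280.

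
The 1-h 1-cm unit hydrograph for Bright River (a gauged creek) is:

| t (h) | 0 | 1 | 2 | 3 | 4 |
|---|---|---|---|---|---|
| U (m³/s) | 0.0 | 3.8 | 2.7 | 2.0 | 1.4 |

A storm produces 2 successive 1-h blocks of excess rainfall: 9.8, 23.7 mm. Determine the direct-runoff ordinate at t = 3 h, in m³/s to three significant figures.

By discrete convolution, Q_j = Σ (P_i / 10 mm) · U_{j−i}.
At t = 3 h (j=3): Q = (9.8/10)·2.0 + (23.7/10)·2.7 = 8.36 m³/s.

Q ≈ 8.36 m³/s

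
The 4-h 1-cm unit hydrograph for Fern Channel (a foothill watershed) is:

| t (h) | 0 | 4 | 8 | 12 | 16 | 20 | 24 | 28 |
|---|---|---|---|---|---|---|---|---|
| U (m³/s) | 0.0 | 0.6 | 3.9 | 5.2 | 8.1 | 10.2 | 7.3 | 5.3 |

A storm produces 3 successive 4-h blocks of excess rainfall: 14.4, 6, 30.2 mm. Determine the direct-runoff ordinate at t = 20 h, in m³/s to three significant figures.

Q ≈ 35.3 m³/s

By discrete convolution, Q_j = Σ (P_i / 10 mm) · U_{j−i}.
At t = 20 h (j=5): Q = (14.4/10)·10.2 + (6/10)·8.1 + (30.2/10)·5.2 = 35.3 m³/s.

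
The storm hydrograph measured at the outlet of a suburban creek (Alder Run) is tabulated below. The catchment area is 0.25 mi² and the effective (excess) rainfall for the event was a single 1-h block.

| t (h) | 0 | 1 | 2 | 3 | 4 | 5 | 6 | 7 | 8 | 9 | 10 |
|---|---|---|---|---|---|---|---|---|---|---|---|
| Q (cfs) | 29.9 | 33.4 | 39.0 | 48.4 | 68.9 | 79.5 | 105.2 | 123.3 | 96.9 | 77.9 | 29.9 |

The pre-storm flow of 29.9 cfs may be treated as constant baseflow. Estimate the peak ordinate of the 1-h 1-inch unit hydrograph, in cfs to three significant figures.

Direct runoff: 0.0, 3.5, 9.1, 18.5, 39.0, 49.6, 75.3, 93.4, 67.0, 48.0, 0.0 cfs; ΣQ_DR = 403.4 cfs, peak = 93.4 cfs.
Runoff depth d = ΣQ_DR·Δt / A = 403.4 × 3600 / (0.25 mi²) = 2.500 in.
The 1-inch UH is the DRH scaled by (1 in)/d, so U_p = 93.4 × 1/2.500 = 37.4 cfs.

U_p ≈ 37.4 cfs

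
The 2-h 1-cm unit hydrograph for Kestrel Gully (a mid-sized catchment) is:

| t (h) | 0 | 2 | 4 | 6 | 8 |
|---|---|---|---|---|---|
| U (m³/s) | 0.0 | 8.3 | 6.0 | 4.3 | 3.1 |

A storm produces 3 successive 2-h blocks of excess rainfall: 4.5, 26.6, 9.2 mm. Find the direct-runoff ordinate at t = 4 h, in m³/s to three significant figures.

Q ≈ 24.8 m³/s

By discrete convolution, Q_j = Σ (P_i / 10 mm) · U_{j−i}.
At t = 4 h (j=2): Q = (4.5/10)·6.0 + (26.6/10)·8.3 + (9.2/10)·0.0 = 24.8 m³/s.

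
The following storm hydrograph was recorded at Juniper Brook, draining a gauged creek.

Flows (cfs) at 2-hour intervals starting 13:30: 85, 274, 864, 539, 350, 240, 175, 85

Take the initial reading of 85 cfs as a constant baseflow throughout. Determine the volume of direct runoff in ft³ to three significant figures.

Direct-runoff ordinates (Q − Q_b): 0.0, 189.0, 779.0, 454.0, 265.0, 155.0, 90.0, 0.0 cfs.
ΣQ_DR = 1932 cfs.
With Δt = 2 h = 7200 s, V = ΣQ_DR · Δt = 1932 × 7200 = 1.39 × 10^7 ft³.

V ≈ 1.39 × 10^7 ft³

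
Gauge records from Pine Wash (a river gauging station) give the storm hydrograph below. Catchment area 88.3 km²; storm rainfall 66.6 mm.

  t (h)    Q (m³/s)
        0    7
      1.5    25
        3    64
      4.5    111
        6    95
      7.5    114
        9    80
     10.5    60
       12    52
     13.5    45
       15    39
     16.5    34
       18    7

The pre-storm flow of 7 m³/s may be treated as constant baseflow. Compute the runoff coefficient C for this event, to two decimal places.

C ≈ 0.59

ΣQ_DR = 642.0 m³/s; V = ΣQ_DR·Δt = 3.467 × 10^6 m³.
Runoff depth d = V / A = 39.26 mm.
C = d / P = 39.26 / 66.6 = 0.59.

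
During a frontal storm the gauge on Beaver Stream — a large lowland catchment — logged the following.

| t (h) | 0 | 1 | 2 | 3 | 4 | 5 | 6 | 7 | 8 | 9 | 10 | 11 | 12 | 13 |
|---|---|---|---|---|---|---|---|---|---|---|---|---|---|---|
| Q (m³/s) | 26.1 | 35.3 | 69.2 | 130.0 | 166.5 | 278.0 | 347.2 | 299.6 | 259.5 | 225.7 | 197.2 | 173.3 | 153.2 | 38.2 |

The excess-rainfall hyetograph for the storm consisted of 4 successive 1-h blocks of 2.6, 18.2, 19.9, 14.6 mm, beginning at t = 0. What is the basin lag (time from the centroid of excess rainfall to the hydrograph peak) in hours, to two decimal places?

Centroid of excess rainfall: t_c = Σ P_i·t̄_i / ΣP_i = 2.3409 h (block centres at 0.5, 1.5, 2.5, 3.5 h).
Hydrograph peak occurs at t = 6 h, so basin lag t_L = 6 − 2.3409 = 3.66 h.

t_L ≈ 3.66 h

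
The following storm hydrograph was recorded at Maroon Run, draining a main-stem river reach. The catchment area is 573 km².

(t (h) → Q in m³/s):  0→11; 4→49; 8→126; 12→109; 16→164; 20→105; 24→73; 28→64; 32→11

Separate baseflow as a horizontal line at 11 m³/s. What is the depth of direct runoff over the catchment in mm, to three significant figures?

d ≈ 15.4 mm

Direct runoff: 0.0, 38.0, 115.0, 98.0, 153.0, 94.0, 62.0, 53.0, 0.0 m³/s; ΣQ_DR = 613.0 m³/s.
V = ΣQ_DR · Δt = 613.0 × 14400 s = 8.827 × 10^6 m³.
Over A = 573 km², depth = V / A = 15.4 mm.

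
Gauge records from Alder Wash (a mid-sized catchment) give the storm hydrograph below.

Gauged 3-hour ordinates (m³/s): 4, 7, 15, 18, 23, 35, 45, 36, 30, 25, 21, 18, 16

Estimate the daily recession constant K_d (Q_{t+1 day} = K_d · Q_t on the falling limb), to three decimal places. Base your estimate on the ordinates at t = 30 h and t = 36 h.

Between t = 30 h and t = 36 h the flow falls from 21 to 16 m³/s over 2×3 h = 6 h.
Per-interval ratio K = (16/21)^(1/2) = 0.8729; K_d = K^(24/3) = 0.337.

K_d ≈ 0.337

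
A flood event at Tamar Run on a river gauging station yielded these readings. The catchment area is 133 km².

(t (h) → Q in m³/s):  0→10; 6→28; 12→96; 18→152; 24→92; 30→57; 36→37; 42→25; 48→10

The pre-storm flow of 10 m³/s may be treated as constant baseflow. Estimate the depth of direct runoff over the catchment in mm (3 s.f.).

Direct runoff: 0.0, 18.0, 86.0, 142.0, 82.0, 47.0, 27.0, 15.0, 0.0 m³/s; ΣQ_DR = 417.0 m³/s.
V = ΣQ_DR · Δt = 417.0 × 21600 s = 9.007 × 10^6 m³.
Over A = 133 km², depth = V / A = 67.7 mm.

d ≈ 67.7 mm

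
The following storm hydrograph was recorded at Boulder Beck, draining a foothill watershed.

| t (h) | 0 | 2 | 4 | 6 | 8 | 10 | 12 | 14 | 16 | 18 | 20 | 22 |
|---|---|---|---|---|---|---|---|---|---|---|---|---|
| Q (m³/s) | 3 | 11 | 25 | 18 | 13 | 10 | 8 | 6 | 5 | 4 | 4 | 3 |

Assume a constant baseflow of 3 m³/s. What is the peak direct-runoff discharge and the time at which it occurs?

Q_p = 22.0 m³/s at t = 4 h

Subtracting baseflow gives direct-runoff ordinates: 0.0, 8.0, 22.0, 15.0, 10.0, 7.0, 5.0, 3.0, 2.0, 1.0, 1.0, 0.0 m³/s.
The maximum is 22.0 m³/s, occurring at the reading for t = 4 h.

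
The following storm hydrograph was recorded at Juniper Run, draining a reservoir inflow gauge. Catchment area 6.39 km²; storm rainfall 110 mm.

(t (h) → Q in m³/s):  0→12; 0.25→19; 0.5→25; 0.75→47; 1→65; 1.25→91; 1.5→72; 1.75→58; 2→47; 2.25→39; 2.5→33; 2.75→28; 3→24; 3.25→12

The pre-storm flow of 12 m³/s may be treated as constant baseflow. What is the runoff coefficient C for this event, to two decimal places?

ΣQ_DR = 404.0 m³/s; V = ΣQ_DR·Δt = 3.636 × 10^5 m³.
Runoff depth d = V / A = 56.90 mm.
C = d / P = 56.90 / 110 = 0.52.

C ≈ 0.52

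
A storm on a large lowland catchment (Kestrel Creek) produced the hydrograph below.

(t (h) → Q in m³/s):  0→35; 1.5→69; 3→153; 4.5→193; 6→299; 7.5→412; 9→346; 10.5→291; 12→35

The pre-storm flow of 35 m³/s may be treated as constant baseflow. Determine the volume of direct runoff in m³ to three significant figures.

V ≈ 8.20 × 10^6 m³

Direct-runoff ordinates (Q − Q_b): 0.0, 34.0, 118.0, 158.0, 264.0, 377.0, 311.0, 256.0, 0.0 m³/s.
ΣQ_DR = 1518 m³/s.
With Δt = 1.5 h = 5400 s, V = ΣQ_DR · Δt = 1518 × 5400 = 8.20 × 10^6 m³.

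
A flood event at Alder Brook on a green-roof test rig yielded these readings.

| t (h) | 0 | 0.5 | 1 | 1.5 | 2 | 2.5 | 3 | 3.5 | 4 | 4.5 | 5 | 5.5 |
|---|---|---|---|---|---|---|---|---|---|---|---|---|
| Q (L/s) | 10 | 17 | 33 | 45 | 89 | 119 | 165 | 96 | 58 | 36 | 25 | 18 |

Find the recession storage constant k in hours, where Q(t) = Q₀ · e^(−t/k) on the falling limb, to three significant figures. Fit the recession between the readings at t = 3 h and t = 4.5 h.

k ≈ 0.985 h

On the falling limb, Q drops from 165 to 36 L/s between t = 3 h and t = 4.5 h (Δt = 1.5 h).
k = −Δt / ln(Q₂/Q₁) = −1.5 / ln(36/165) = 0.985 h.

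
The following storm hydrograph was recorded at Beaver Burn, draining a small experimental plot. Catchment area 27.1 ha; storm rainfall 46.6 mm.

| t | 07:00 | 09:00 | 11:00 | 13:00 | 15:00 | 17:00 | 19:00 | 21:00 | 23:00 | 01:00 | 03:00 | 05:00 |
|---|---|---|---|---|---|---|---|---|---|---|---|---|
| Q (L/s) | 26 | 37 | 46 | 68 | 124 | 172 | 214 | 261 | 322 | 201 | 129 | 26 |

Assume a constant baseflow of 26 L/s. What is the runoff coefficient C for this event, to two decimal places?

ΣQ_DR = 1314 L/s; V = ΣQ_DR·Δt = 9.461 × 10^6 L.
Runoff depth d = V / A = 34.91 mm.
C = d / P = 34.91 / 46.6 = 0.75.

C ≈ 0.75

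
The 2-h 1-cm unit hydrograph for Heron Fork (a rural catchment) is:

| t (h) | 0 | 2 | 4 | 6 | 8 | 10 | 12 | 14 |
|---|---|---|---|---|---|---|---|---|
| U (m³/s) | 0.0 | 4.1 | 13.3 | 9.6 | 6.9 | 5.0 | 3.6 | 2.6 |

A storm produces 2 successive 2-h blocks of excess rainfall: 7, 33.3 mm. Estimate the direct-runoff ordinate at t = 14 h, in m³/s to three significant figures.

Q ≈ 13.8 m³/s

By discrete convolution, Q_j = Σ (P_i / 10 mm) · U_{j−i}.
At t = 14 h (j=7): Q = (7/10)·2.6 + (33.3/10)·3.6 = 13.8 m³/s.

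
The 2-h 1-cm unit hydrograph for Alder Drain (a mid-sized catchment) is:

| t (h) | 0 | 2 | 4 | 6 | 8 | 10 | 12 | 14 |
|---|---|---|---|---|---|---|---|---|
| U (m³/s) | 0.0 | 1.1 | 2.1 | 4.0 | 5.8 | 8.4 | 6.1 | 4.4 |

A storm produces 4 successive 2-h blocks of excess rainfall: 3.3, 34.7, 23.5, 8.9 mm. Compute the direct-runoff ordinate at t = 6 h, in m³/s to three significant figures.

By discrete convolution, Q_j = Σ (P_i / 10 mm) · U_{j−i}.
At t = 6 h (j=3): Q = (3.3/10)·4.0 + (34.7/10)·2.1 + (23.5/10)·1.1 + (8.9/10)·0.0 = 11.2 m³/s.

Q ≈ 11.2 m³/s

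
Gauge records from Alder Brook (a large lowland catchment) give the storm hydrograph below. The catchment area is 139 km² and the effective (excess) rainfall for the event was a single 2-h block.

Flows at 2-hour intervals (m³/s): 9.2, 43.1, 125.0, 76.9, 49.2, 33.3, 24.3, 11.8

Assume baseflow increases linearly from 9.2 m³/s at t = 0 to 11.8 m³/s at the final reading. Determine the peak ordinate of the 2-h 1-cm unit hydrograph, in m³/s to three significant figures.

Direct runoff: 0.00, 33.53, 115.06, 66.59, 38.51, 22.24, 12.87, 0.00 m³/s; ΣQ_DR = 288.8 m³/s, peak = 115.06 m³/s.
Runoff depth d = ΣQ_DR·Δt / A = 288.8 × 7200 / (139 km²) = 14.96 mm.
The 1-cm UH is the DRH scaled by (10 mm)/d, so U_p = 115.06 × 10/14.96 = 76.9 m³/s.

U_p ≈ 76.9 m³/s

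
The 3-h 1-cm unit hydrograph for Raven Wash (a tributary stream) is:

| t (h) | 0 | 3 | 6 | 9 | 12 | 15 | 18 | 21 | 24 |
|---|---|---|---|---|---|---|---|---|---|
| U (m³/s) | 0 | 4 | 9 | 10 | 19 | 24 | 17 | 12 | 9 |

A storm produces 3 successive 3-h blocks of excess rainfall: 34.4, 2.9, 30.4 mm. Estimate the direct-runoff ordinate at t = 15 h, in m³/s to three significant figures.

By discrete convolution, Q_j = Σ (P_i / 10 mm) · U_{j−i}.
At t = 15 h (j=5): Q = (34.4/10)·24 + (2.9/10)·19 + (30.4/10)·10 = 118 m³/s.

Q ≈ 118 m³/s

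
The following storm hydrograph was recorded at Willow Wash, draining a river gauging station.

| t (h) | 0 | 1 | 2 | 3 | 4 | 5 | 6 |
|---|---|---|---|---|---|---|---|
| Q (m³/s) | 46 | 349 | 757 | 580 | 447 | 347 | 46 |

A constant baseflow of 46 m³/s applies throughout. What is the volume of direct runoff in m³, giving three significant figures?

V ≈ 8.10 × 10^6 m³

Direct-runoff ordinates (Q − Q_b): 0.0, 303.0, 711.0, 534.0, 401.0, 301.0, 0.0 m³/s.
ΣQ_DR = 2250 m³/s.
With Δt = 1 h = 3600 s, V = ΣQ_DR · Δt = 2250 × 3600 = 8.10 × 10^6 m³.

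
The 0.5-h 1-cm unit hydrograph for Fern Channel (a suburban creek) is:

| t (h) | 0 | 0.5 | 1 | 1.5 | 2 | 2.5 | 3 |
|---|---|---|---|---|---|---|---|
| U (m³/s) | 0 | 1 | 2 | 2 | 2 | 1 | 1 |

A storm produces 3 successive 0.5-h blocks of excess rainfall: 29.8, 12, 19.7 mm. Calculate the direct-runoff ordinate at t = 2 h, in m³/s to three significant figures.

Q ≈ 12.3 m³/s

By discrete convolution, Q_j = Σ (P_i / 10 mm) · U_{j−i}.
At t = 2 h (j=4): Q = (29.8/10)·2 + (12/10)·2 + (19.7/10)·2 = 12.3 m³/s.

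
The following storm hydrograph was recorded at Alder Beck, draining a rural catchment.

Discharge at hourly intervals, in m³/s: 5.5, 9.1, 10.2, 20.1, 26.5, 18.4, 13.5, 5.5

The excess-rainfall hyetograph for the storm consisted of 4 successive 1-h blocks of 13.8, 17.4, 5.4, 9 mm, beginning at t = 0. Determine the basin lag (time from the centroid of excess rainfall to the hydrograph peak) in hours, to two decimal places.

Centroid of excess rainfall: t_c = Σ P_i·t̄_i / ΣP_i = 1.7105 h (block centres at 0.5, 1.5, 2.5, 3.5 h).
Hydrograph peak occurs at t = 4 h, so basin lag t_L = 4 − 1.7105 = 2.29 h.

t_L ≈ 2.29 h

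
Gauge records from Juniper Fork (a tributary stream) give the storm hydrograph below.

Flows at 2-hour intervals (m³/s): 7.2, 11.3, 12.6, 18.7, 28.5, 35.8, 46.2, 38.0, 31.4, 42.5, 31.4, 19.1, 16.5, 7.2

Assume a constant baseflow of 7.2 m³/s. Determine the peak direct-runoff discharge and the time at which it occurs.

Q_p = 39.0 m³/s at t = 12 h

Subtracting baseflow gives direct-runoff ordinates: 0.0, 4.1, 5.4, 11.5, 21.3, 28.6, 39.0, 30.8, 24.2, 35.3, 24.2, 11.9, 9.3, 0.0 m³/s.
The maximum is 39.0 m³/s, occurring at the reading for t = 12 h.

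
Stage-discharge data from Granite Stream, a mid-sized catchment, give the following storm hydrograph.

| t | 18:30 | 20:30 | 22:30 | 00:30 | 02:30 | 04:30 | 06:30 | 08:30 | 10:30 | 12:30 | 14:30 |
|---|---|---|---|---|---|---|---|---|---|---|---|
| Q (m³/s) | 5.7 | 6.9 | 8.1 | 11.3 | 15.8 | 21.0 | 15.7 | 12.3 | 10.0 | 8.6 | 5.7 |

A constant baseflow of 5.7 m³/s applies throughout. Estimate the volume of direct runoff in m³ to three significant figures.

V ≈ 4.20 × 10^5 m³

Direct-runoff ordinates (Q − Q_b): 0.0, 1.2, 2.4, 5.6, 10.1, 15.3, 10.0, 6.6, 4.3, 2.9, 0.0 m³/s.
ΣQ_DR = 58.40 m³/s.
With Δt = 2 h = 7200 s, V = ΣQ_DR · Δt = 58.40 × 7200 = 4.20 × 10^5 m³.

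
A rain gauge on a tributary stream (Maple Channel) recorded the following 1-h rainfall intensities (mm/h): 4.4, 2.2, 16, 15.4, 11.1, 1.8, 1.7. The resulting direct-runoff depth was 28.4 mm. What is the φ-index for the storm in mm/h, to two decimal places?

φ ≈ 4.70 mm/h

Only the 3 blocks with intensity above φ contribute runoff: 16, 15.4, 11.1 mm/h.
Σ(I−φ)·Δt = d  ⇒  (16+15.4+11.1 − 3φ)·1 = 28.4
φ = (42.50 − 28.4/1) / 3 = 4.70 mm/h.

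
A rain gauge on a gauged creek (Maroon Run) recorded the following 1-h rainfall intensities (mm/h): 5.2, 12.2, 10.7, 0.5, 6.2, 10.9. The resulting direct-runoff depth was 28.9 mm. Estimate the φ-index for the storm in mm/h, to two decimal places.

Only the 5 blocks with intensity above φ contribute runoff: 5.2, 12.2, 10.7, 6.2, 10.9 mm/h.
Σ(I−φ)·Δt = d  ⇒  (5.2+12.2+10.7+6.2+10.9 − 5φ)·1 = 28.9
φ = (45.20 − 28.9/1) / 5 = 3.26 mm/h.

φ ≈ 3.26 mm/h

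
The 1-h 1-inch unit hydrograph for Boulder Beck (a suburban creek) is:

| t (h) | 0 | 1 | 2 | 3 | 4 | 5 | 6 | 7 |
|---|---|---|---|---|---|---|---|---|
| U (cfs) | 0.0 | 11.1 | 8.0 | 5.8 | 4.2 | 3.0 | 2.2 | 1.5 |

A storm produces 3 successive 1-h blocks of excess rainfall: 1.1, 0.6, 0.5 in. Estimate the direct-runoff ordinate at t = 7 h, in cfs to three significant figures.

Q ≈ 4.47 cfs

By discrete convolution, Q_j = Σ (P_i / 1 in) · U_{j−i}.
At t = 7 h (j=7): Q = (1.1/1)·1.5 + (0.6/1)·2.2 + (0.5/1)·3.0 = 4.47 cfs.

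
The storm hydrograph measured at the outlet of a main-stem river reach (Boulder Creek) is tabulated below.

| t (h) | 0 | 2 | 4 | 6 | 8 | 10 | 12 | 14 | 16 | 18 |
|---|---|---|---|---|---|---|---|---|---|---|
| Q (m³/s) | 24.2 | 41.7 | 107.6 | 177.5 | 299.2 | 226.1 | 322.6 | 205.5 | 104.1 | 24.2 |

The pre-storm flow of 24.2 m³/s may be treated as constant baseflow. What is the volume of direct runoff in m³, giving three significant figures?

V ≈ 9.29 × 10^6 m³

Direct-runoff ordinates (Q − Q_b): 0.0, 17.5, 83.4, 153.3, 275.0, 201.9, 298.4, 181.3, 79.9, 0.0 m³/s.
ΣQ_DR = 1291 m³/s.
With Δt = 2 h = 7200 s, V = ΣQ_DR · Δt = 1291 × 7200 = 9.29 × 10^6 m³.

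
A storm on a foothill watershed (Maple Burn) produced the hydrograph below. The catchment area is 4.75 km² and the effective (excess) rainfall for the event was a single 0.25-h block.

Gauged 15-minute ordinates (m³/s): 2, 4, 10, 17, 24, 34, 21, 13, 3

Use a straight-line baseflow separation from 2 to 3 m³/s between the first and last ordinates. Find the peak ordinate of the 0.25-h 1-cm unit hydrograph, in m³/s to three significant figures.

U_p ≈ 15.7 m³/s

Direct runoff: 0.00, 1.88, 7.75, 14.62, 21.50, 31.38, 18.25, 10.12, 0.00 m³/s; ΣQ_DR = 105.5 m³/s, peak = 31.38 m³/s.
Runoff depth d = ΣQ_DR·Δt / A = 105.5 × 900 / (4.75 km²) = 19.99 mm.
The 1-cm UH is the DRH scaled by (10 mm)/d, so U_p = 31.38 × 10/19.99 = 15.7 m³/s.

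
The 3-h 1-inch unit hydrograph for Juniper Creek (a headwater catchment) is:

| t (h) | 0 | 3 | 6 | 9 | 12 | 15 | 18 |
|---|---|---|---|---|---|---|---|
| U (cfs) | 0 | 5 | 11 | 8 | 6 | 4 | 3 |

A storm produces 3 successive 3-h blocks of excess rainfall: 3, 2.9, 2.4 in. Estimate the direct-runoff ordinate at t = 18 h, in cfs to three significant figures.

Q ≈ 35.0 cfs

By discrete convolution, Q_j = Σ (P_i / 1 in) · U_{j−i}.
At t = 18 h (j=6): Q = (3/1)·3 + (2.9/1)·4 + (2.4/1)·6 = 35.0 cfs.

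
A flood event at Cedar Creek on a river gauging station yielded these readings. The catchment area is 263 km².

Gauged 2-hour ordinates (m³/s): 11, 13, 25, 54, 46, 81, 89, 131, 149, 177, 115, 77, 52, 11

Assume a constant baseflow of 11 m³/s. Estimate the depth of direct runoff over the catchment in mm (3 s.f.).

Direct runoff: 0.0, 2.0, 14.0, 43.0, 35.0, 70.0, 78.0, 120.0, 138.0, 166.0, 104.0, 66.0, 41.0, 0.0 m³/s; ΣQ_DR = 877.0 m³/s.
V = ΣQ_DR · Δt = 877.0 × 7200 s = 6.314 × 10^6 m³.
Over A = 263 km², depth = V / A = 24.0 mm.

d ≈ 24.0 mm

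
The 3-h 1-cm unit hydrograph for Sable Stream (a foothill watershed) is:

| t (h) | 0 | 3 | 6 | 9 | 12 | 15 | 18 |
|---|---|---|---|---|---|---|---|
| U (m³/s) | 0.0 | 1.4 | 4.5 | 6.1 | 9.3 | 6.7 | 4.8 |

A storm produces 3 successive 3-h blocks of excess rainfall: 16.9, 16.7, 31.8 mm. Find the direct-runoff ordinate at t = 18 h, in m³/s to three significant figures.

Q ≈ 48.9 m³/s

By discrete convolution, Q_j = Σ (P_i / 10 mm) · U_{j−i}.
At t = 18 h (j=6): Q = (16.9/10)·4.8 + (16.7/10)·6.7 + (31.8/10)·9.3 = 48.9 m³/s.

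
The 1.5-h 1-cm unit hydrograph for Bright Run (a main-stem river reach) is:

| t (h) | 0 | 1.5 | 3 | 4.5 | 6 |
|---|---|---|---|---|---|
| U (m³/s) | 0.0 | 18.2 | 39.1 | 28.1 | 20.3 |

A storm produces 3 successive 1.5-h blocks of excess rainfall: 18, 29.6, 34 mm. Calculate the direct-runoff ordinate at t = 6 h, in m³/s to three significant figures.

By discrete convolution, Q_j = Σ (P_i / 10 mm) · U_{j−i}.
At t = 6 h (j=4): Q = (18/10)·20.3 + (29.6/10)·28.1 + (34/10)·39.1 = 253 m³/s.

Q ≈ 253 m³/s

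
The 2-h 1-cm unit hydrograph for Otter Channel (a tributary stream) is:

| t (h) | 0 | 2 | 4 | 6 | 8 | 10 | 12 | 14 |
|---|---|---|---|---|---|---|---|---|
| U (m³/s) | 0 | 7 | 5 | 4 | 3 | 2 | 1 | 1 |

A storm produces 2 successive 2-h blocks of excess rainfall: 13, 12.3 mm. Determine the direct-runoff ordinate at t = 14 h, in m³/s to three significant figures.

Q ≈ 2.53 m³/s

By discrete convolution, Q_j = Σ (P_i / 10 mm) · U_{j−i}.
At t = 14 h (j=7): Q = (13/10)·1 + (12.3/10)·1 = 2.53 m³/s.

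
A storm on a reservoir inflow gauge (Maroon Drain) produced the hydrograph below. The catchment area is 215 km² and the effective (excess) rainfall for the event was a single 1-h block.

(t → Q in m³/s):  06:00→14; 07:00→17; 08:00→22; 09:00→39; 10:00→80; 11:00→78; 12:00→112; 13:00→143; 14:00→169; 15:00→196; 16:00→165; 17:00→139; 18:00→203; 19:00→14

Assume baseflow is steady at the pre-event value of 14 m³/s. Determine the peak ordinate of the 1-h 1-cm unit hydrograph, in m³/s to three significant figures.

U_p ≈ 94.5 m³/s

Direct runoff: 0.0, 3.0, 8.0, 25.0, 66.0, 64.0, 98.0, 129.0, 155.0, 182.0, 151.0, 125.0, 189.0, 0.0 m³/s; ΣQ_DR = 1195 m³/s, peak = 189.0 m³/s.
Runoff depth d = ΣQ_DR·Δt / A = 1195 × 3600 / (215 km²) = 20.01 mm.
The 1-cm UH is the DRH scaled by (10 mm)/d, so U_p = 189.0 × 10/20.01 = 94.5 m³/s.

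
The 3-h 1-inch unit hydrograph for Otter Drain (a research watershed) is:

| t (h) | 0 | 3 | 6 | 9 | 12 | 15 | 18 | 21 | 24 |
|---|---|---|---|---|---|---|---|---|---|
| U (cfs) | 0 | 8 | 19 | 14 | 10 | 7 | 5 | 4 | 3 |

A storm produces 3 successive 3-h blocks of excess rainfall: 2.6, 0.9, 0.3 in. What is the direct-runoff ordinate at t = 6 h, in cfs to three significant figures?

By discrete convolution, Q_j = Σ (P_i / 1 in) · U_{j−i}.
At t = 6 h (j=2): Q = (2.6/1)·19 + (0.9/1)·8 + (0.3/1)·0 = 56.6 cfs.

Q ≈ 56.6 cfs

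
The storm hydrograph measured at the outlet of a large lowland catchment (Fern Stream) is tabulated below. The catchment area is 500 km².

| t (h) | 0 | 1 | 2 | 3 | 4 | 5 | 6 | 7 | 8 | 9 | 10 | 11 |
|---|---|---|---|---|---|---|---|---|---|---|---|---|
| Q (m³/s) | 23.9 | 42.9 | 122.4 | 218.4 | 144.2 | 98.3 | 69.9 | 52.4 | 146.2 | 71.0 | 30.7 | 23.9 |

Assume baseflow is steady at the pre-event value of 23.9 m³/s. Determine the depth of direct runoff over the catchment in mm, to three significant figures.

Direct runoff: 0.0, 19.0, 98.5, 194.5, 120.3, 74.4, 46.0, 28.5, 122.3, 47.1, 6.8, 0.0 m³/s; ΣQ_DR = 757.4 m³/s.
V = ΣQ_DR · Δt = 757.4 × 3600 s = 2.727 × 10^6 m³.
Over A = 500 km², depth = V / A = 5.45 mm.

d ≈ 5.45 mm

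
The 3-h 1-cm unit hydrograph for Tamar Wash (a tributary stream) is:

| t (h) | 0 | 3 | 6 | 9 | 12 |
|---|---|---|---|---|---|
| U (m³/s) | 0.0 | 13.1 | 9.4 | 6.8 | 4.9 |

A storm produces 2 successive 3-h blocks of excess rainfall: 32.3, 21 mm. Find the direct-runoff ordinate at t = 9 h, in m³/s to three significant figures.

Q ≈ 41.7 m³/s

By discrete convolution, Q_j = Σ (P_i / 10 mm) · U_{j−i}.
At t = 9 h (j=3): Q = (32.3/10)·6.8 + (21/10)·9.4 = 41.7 m³/s.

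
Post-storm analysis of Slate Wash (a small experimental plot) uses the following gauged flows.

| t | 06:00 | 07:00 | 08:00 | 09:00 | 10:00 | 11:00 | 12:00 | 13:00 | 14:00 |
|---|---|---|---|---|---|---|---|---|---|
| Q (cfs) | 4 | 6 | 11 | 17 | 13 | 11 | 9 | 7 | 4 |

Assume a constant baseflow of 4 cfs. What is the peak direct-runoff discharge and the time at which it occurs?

Q_p = 13.0 cfs at t = 09:00

Subtracting baseflow gives direct-runoff ordinates: 0.0, 2.0, 7.0, 13.0, 9.0, 7.0, 5.0, 3.0, 0.0 cfs.
The maximum is 13.0 cfs, occurring at the reading for t = 09:00.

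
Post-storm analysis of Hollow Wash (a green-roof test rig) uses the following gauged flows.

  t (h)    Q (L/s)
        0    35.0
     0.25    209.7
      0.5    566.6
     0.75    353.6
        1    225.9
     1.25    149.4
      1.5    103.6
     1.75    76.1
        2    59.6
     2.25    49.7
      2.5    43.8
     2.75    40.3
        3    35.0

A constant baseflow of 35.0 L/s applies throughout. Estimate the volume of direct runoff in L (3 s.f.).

V ≈ 1.34 × 10^6 L

Direct-runoff ordinates (Q − Q_b): 0.0, 174.7, 531.6, 318.6, 190.9, 114.4, 68.6, 41.1, 24.6, 14.7, 8.8, 5.3, 0.0 L/s.
ΣQ_DR = 1493 L/s.
With Δt = 0.25 h = 900 s, V = ΣQ_DR · Δt = 1493 × 900 = 1.34 × 10^6 L.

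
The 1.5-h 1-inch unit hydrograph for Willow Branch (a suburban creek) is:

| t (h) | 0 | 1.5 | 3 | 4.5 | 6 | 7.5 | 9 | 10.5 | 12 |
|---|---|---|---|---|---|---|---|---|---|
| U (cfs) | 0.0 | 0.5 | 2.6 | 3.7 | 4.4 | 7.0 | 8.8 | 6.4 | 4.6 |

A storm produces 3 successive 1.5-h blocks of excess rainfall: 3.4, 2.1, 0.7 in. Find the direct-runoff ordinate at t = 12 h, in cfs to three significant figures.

By discrete convolution, Q_j = Σ (P_i / 1 in) · U_{j−i}.
At t = 12 h (j=8): Q = (3.4/1)·4.6 + (2.1/1)·6.4 + (0.7/1)·8.8 = 35.2 cfs.

Q ≈ 35.2 cfs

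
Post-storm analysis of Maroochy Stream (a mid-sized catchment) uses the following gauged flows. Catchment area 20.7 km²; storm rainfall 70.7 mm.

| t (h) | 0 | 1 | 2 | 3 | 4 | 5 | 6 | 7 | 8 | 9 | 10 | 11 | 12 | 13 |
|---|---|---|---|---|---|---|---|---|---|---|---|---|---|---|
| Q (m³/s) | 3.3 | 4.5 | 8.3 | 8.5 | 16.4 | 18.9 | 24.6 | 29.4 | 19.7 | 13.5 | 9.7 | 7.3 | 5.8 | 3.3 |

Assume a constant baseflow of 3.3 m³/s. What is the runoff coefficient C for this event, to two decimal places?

ΣQ_DR = 127.0 m³/s; V = ΣQ_DR·Δt = 4.572 × 10^5 m³.
Runoff depth d = V / A = 22.09 mm.
C = d / P = 22.09 / 70.7 = 0.31.

C ≈ 0.31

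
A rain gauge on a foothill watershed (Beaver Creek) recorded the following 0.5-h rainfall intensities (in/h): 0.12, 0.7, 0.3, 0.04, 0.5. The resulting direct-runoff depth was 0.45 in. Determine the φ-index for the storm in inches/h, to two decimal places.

Only the 3 blocks with intensity above φ contribute runoff: 0.7, 0.3, 0.5 in/h.
Σ(I−φ)·Δt = d  ⇒  (0.7+0.3+0.5 − 3φ)·0.5 = 0.45
φ = (1.500 − 0.45/0.5) / 3 = 0.20 in/h.

φ ≈ 0.20 in/h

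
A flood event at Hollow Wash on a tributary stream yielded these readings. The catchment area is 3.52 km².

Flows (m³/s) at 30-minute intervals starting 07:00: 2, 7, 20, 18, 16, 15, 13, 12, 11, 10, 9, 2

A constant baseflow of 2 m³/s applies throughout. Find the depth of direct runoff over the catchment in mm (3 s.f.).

d ≈ 56.8 mm

Direct runoff: 0.0, 5.0, 18.0, 16.0, 14.0, 13.0, 11.0, 10.0, 9.0, 8.0, 7.0, 0.0 m³/s; ΣQ_DR = 111.0 m³/s.
V = ΣQ_DR · Δt = 111.0 × 1800 s = 1.998 × 10^5 m³.
Over A = 3.52 km², depth = V / A = 56.8 mm.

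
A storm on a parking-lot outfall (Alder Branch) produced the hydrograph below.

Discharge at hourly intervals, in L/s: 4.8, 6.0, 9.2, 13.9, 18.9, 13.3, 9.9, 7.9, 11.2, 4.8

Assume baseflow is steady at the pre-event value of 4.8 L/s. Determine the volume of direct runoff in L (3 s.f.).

V ≈ 1.87 × 10^5 L

Direct-runoff ordinates (Q − Q_b): 0.0, 1.2, 4.4, 9.1, 14.1, 8.5, 5.1, 3.1, 6.4, 0.0 L/s.
ΣQ_DR = 51.90 L/s.
With Δt = 1 h = 3600 s, V = ΣQ_DR · Δt = 51.90 × 3600 = 1.87 × 10^5 L.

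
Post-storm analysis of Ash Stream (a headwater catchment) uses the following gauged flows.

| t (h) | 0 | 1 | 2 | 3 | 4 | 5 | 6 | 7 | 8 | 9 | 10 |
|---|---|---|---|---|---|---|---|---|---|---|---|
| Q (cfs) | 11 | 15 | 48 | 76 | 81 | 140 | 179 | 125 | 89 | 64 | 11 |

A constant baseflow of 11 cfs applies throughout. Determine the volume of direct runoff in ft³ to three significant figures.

Direct-runoff ordinates (Q − Q_b): 0.0, 4.0, 37.0, 65.0, 70.0, 129.0, 168.0, 114.0, 78.0, 53.0, 0.0 cfs.
ΣQ_DR = 718.0 cfs.
With Δt = 1 h = 3600 s, V = ΣQ_DR · Δt = 718.0 × 3600 = 2.58 × 10^6 ft³.

V ≈ 2.58 × 10^6 ft³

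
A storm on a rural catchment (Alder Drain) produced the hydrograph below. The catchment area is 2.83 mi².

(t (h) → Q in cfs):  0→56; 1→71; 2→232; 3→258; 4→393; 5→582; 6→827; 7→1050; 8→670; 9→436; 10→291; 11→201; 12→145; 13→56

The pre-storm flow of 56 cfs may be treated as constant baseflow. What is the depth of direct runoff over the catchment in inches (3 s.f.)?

Direct runoff: 0.0, 15.0, 176.0, 202.0, 337.0, 526.0, 771.0, 994.0, 614.0, 380.0, 235.0, 145.0, 89.0, 0.0 cfs; ΣQ_DR = 4484 cfs.
V = ΣQ_DR · Δt = 4484 × 3600 s = 1.614 × 10^7 ft³.
Over A = 2.83 mi², depth = V / A = 2.46 in.

d ≈ 2.46 in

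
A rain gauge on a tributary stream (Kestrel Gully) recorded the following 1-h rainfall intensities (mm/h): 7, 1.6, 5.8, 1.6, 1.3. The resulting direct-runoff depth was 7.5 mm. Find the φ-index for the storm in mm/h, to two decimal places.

φ ≈ 2.65 mm/h

Only the 2 blocks with intensity above φ contribute runoff: 7, 5.8 mm/h.
Σ(I−φ)·Δt = d  ⇒  (7+5.8 − 2φ)·1 = 7.5
φ = (12.80 − 7.5/1) / 2 = 2.65 mm/h.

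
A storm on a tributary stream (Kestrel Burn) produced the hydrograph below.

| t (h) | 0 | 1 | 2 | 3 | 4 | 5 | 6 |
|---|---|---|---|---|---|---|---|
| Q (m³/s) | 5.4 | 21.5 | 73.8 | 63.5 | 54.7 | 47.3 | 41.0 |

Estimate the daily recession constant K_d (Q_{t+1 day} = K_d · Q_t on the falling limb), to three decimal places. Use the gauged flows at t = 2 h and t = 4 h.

Between t = 2 h and t = 4 h the flow falls from 73.8 to 54.7 m³/s over 2×1 h = 2 h.
Per-interval ratio K = (54.7/73.8)^(1/2) = 0.8609; K_d = K^(24/1) = 0.027.

K_d ≈ 0.027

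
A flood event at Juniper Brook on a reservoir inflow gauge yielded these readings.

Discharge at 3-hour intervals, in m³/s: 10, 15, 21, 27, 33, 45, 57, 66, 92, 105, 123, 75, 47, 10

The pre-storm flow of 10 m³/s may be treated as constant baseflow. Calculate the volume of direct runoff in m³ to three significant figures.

Direct-runoff ordinates (Q − Q_b): 0.0, 5.0, 11.0, 17.0, 23.0, 35.0, 47.0, 56.0, 82.0, 95.0, 113.0, 65.0, 37.0, 0.0 m³/s.
ΣQ_DR = 586.0 m³/s.
With Δt = 3 h = 10800 s, V = ΣQ_DR · Δt = 586.0 × 10800 = 6.33 × 10^6 m³.

V ≈ 6.33 × 10^6 m³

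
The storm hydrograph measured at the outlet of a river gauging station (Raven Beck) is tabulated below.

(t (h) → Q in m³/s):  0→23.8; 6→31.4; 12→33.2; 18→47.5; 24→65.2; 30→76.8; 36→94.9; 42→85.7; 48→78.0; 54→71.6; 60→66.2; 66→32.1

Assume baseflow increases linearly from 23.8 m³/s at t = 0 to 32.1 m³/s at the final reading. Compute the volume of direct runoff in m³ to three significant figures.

V ≈ 8.01 × 10^6 m³

Direct-runoff ordinates (Q − Q_b): 0.00, 6.85, 7.89, 21.44, 38.38, 49.23, 66.57, 56.62, 48.16, 41.01, 34.85, 0.00 m³/s.
ΣQ_DR = 371.0 m³/s.
With Δt = 6 h = 21600 s, V = ΣQ_DR · Δt = 371.0 × 21600 = 8.01 × 10^6 m³.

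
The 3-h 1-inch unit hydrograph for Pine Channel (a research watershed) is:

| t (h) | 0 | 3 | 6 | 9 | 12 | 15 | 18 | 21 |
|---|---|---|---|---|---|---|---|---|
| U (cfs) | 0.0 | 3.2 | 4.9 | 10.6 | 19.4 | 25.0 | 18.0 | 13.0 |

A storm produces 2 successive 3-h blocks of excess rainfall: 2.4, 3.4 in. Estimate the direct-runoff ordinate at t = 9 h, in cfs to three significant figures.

Q ≈ 42.1 cfs

By discrete convolution, Q_j = Σ (P_i / 1 in) · U_{j−i}.
At t = 9 h (j=3): Q = (2.4/1)·10.6 + (3.4/1)·4.9 = 42.1 cfs.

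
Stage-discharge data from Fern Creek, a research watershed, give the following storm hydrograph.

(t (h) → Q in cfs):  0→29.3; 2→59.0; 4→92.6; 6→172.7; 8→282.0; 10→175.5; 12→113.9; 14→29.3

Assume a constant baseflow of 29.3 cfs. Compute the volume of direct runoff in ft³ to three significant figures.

V ≈ 5.18 × 10^6 ft³

Direct-runoff ordinates (Q − Q_b): 0.0, 29.7, 63.3, 143.4, 252.7, 146.2, 84.6, 0.0 cfs.
ΣQ_DR = 719.9 cfs.
With Δt = 2 h = 7200 s, V = ΣQ_DR · Δt = 719.9 × 7200 = 5.18 × 10^6 ft³.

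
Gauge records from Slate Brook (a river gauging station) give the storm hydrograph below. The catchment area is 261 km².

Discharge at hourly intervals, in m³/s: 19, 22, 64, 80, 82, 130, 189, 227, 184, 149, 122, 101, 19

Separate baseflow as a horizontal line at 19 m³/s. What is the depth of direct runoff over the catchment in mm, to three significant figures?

d ≈ 15.7 mm

Direct runoff: 0.0, 3.0, 45.0, 61.0, 63.0, 111.0, 170.0, 208.0, 165.0, 130.0, 103.0, 82.0, 0.0 m³/s; ΣQ_DR = 1141 m³/s.
V = ΣQ_DR · Δt = 1141 × 3600 s = 4.108 × 10^6 m³.
Over A = 261 km², depth = V / A = 15.7 mm.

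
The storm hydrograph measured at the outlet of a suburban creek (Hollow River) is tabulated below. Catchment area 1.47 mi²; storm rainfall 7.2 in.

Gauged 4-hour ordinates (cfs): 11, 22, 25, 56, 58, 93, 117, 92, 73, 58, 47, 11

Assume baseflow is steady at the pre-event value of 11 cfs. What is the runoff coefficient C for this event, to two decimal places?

ΣQ_DR = 531.0 cfs; V = ΣQ_DR·Δt = 7.646 × 10^6 ft³.
Runoff depth d = V / A = 2.239 in.
C = d / P = 2.239 / 7.2 = 0.31.

C ≈ 0.31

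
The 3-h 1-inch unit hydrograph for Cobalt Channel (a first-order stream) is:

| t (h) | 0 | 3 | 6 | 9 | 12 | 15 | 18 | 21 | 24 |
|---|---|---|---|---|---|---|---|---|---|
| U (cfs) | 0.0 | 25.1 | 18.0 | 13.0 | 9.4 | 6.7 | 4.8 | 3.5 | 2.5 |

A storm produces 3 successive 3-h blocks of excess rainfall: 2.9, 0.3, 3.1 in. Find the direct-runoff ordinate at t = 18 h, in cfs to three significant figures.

By discrete convolution, Q_j = Σ (P_i / 1 in) · U_{j−i}.
At t = 18 h (j=6): Q = (2.9/1)·4.8 + (0.3/1)·6.7 + (3.1/1)·9.4 = 45.1 cfs.

Q ≈ 45.1 cfs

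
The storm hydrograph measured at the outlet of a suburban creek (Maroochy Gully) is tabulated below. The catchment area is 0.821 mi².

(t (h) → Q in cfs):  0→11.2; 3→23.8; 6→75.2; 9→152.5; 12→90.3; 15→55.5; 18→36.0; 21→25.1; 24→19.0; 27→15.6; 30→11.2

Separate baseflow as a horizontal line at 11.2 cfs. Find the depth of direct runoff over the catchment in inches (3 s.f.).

d ≈ 2.22 in

Direct runoff: 0.0, 12.6, 64.0, 141.3, 79.1, 44.3, 24.8, 13.9, 7.8, 4.4, 0.0 cfs; ΣQ_DR = 392.2 cfs.
V = ΣQ_DR · Δt = 392.2 × 10800 s = 4.236 × 10^6 ft³.
Over A = 0.821 mi², depth = V / A = 2.22 in.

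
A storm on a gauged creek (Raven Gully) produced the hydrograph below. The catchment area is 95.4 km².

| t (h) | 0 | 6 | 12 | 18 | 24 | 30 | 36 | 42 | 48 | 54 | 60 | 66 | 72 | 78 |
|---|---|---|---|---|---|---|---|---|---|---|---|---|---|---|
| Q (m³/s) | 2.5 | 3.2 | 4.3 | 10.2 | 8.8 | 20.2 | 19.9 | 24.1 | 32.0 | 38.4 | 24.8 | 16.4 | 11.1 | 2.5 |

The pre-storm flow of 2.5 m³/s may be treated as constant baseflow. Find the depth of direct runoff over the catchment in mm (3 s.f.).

Direct runoff: 0.0, 0.7, 1.8, 7.7, 6.3, 17.7, 17.4, 21.6, 29.5, 35.9, 22.3, 13.9, 8.6, 0.0 m³/s; ΣQ_DR = 183.4 m³/s.
V = ΣQ_DR · Δt = 183.4 × 21600 s = 3.961 × 10^6 m³.
Over A = 95.4 km², depth = V / A = 41.5 mm.

d ≈ 41.5 mm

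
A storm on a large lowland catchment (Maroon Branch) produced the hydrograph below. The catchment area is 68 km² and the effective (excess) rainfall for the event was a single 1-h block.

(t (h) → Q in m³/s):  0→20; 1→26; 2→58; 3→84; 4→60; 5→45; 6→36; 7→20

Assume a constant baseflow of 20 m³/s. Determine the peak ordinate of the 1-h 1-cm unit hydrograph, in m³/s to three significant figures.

U_p ≈ 64.0 m³/s

Direct runoff: 0.0, 6.0, 38.0, 64.0, 40.0, 25.0, 16.0, 0.0 m³/s; ΣQ_DR = 189.0 m³/s, peak = 64.0 m³/s.
Runoff depth d = ΣQ_DR·Δt / A = 189.0 × 3600 / (68 km²) = 10.01 mm.
The 1-cm UH is the DRH scaled by (10 mm)/d, so U_p = 64.0 × 10/10.01 = 64.0 m³/s.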